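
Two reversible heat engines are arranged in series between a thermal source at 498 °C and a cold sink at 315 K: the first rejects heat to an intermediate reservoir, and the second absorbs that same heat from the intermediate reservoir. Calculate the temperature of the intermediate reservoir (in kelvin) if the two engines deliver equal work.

T_m ≈ 543 K

T_H = 498 °C → 498 + 273.15 = 771.15 K.
For reversible stages Q_m = Q_H·(T_m/T_H). Setting W₁ = Q_H(1 − T_m/T_H) equal to W₂ = Q_m(1 − T_C/T_m) = Q_H·(T_m − T_C)/T_H gives T_H − T_m = T_m − T_C, so T_m = (T_H + T_C)/2 = (771.15 + 315.00)/2 = 543 K.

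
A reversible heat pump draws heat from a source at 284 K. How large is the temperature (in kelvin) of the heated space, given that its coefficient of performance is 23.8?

COP_HP = T_H/(T_H − T_C) ⇒ T_H = T_C·COP_HP/(COP_HP − 1) = 284.00 × 23.8/(23.8 − 1) = 296 K.

T_H ≈ 296 K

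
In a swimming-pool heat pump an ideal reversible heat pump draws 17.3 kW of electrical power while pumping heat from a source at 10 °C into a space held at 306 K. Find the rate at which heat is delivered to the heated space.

T_C = 10 °C → 10 + 273.15 = 283.15 K.
The Carnot heat-pump COP is COP_HP = T_H/(T_H − T_C) = 306.00/22.85 = 13.3917.
Q_H = COP_HP · W = 13.3917 × 17.3 = 232 kW.

Q̇_H ≈ 232 kW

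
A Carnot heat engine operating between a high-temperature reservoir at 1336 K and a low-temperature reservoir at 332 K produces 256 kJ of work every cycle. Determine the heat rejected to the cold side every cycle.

η_rev = 1 − T_C/T_H = 1 − 332.00/1336.00 = 0.7515.
Since Q_C/Q_H = T_C/T_H and Q_H = W/η, Q_C = W·T_C/(T_H − T_C) = 256 × 332.00/1004.00 = 84.7 kJ.

Q_C ≈ 84.7 kJ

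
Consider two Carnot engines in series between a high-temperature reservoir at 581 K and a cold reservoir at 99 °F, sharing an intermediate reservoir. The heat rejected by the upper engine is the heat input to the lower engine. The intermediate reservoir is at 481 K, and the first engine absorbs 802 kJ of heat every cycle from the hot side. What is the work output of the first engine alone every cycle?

T_C = 99 °F → (99 − 32) × 5/9 = 37.22 °C = 310.37 K.
First-stage efficiency η₁ = 1 − T_m/T_H = 1 − 481.00/581.00 = 0.1721.
W₁ = η₁·Q_H = 0.1721 × 802 = 138 kJ.

W₁ ≈ 138 kJ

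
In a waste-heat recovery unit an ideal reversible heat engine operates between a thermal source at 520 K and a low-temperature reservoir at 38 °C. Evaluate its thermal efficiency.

η ≈ 0.4016

T_C = 38 °C → 38 + 273.15 = 311.15 K.
For a reversible engine, η = 1 − T_C/T_H = 1 − 311.15/520.00 = 0.4016.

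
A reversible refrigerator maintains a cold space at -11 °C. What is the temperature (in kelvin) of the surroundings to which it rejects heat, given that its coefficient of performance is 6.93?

T_H ≈ 300.0 K

T_C = -11 °C → -11 + 273.15 = 262.15 K.
COP_R = T_C/(T_H − T_C) ⇒ T_H = T_C·(1 + 1/COP_R) = 262.15 × (1 + 1/6.93) = 300.0 K.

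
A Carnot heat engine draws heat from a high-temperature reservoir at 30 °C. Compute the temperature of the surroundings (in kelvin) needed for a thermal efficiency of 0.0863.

T_H = 30 °C → 30 + 273.15 = 303.15 K.
From η = 1 − T_C/T_H, T_C = T_H·(1 − η) = 303.15 × (1 − 0.0863) = 277 K.

T_C ≈ 277 K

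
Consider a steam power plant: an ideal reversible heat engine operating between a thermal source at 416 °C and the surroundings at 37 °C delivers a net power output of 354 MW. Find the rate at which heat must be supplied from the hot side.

Q̇_H ≈ 643.7 MW

T_H = 416 °C → 416 + 273.15 = 689.15 K.
T_C = 37 °C → 37 + 273.15 = 310.15 K.
η_rev = 1 − T_C/T_H = 1 − 310.15/689.15 = 0.5500.
Q_H = W/η = 354/0.5500 = 643.7 MW.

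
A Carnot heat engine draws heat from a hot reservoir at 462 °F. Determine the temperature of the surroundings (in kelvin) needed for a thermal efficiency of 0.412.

T_H = 462 °F → (462 − 32) × 5/9 = 238.89 °C = 512.04 K.
From η = 1 − T_C/T_H, T_C = T_H·(1 − η) = 512.04 × (1 − 0.412) = 301 K.

T_C ≈ 301 K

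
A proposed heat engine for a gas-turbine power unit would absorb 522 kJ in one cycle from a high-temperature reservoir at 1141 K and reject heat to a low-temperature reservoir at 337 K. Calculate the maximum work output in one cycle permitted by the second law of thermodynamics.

By the Carnot theorem, η_max = 1 − T_C/T_H = 1 − 337.00/1141.00 = 0.7046.
W_max = η_max · Q_H = 0.7046 × 522 = 368 kJ.

W_max ≈ 368 kJ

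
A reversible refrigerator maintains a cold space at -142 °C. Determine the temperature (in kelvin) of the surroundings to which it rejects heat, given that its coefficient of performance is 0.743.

T_C = -142 °C → -142 + 273.15 = 131.15 K.
COP_R = T_C/(T_H − T_C) ⇒ T_H = T_C·(1 + 1/COP_R) = 131.15 × (1 + 1/0.743) = 308 K.

T_H ≈ 308 K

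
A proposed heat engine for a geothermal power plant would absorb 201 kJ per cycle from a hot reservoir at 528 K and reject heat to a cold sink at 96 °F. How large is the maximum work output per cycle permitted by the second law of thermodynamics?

W_max ≈ 83.48 kJ

T_C = 96 °F → (96 − 32) × 5/9 = 35.56 °C = 308.71 K.
By the Carnot theorem, η_max = 1 − T_C/T_H = 1 − 308.71/528.00 = 0.4153.
W_max = η_max · Q_H = 0.4153 × 201 = 83.48 kJ.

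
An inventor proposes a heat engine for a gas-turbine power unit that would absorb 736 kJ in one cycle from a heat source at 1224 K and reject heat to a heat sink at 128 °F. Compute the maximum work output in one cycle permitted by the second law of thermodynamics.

W_max ≈ 540 kJ

T_C = 128 °F → (128 − 32) × 5/9 = 53.33 °C = 326.48 K.
The upper bound on efficiency is η_max = 1 − T_C/T_H = 1 − 326.48/1224.00 = 0.7333.
W_max = η_max · Q_H = 0.7333 × 736 = 540 kJ.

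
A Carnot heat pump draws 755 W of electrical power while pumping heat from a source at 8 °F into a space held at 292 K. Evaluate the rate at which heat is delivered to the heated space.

T_C = 8 °F → (8 − 32) × 5/9 = -13.33 °C = 259.82 K.
For a reversible heat pump, COP_HP = T_H/(T_H − T_C) = 292.00/32.18 = 9.0730.
Q_H = COP_HP · W = 9.0730 × 755 = 6850 W.

Q̇_H ≈ 6850 W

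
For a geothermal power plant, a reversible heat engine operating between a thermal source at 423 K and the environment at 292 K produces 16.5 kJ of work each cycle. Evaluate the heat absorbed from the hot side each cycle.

Q_H ≈ 53.3 kJ

For a reversible engine, η = 1 − T_C/T_H = 1 − 292.00/423.00 = 0.3097.
Q_H = W/η = 16.5/0.3097 = 53.3 kJ.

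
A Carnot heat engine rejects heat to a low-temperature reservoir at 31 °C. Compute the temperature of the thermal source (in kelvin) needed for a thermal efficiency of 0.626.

T_H ≈ 813.2 K

T_C = 31 °C → 31 + 273.15 = 304.15 K.
From η = 1 − T_C/T_H, solving for T_H gives T_H = T_C/(1 − η) = 304.15/(1 − 0.626) = 813.2 K.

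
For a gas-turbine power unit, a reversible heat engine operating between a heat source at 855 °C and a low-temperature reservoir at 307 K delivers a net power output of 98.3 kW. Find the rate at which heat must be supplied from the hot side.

T_H = 855 °C → 855 + 273.15 = 1128.15 K.
The Carnot efficiency is η = 1 − T_C/T_H = 1 − 307.00/1128.15 = 0.7279.
Q_H = W/η = 98.3/0.7279 = 135 kW.

Q̇_H ≈ 135 kW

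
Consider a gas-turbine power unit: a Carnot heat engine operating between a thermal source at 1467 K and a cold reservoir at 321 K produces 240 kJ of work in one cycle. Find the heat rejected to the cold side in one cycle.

Q_C ≈ 67.2 kJ

η_rev = 1 − T_C/T_H = 1 − 321.00/1467.00 = 0.7812.
Since Q_C/Q_H = T_C/T_H and Q_H = W/η, Q_C = W·T_C/(T_H − T_C) = 240 × 321.00/1146.00 = 67.2 kJ.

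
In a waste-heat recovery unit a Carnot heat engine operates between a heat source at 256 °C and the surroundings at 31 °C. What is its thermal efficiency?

T_H = 256 °C → 256 + 273.15 = 529.15 K.
T_C = 31 °C → 31 + 273.15 = 304.15 K.
Carnot efficiency: η = 1 − T_C/T_H = 1 − 304.15/529.15 = 0.425.

η ≈ 0.425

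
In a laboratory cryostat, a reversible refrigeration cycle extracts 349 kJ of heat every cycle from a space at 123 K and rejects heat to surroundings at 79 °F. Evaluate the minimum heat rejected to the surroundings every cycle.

Q_H ≈ 849 kJ

T_H = 79 °F → (79 − 32) × 5/9 = 26.11 °C = 299.26 K.
For a reversible cycle Q_H/Q_C = T_H/T_C, so Q_H = Q_C·T_H/T_C = 349 × 299.26/123.00 = 849 kJ.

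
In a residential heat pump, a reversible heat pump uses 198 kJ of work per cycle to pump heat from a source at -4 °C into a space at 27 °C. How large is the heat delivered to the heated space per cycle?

Q_H ≈ 1920 kJ

T_H = 27 °C → 27 + 273.15 = 300.15 K.
T_C = -4 °C → -4 + 273.15 = 269.15 K.
Reversible heating COP: COP_HP = T_H/(T_H − T_C) = 300.15/31.00 = 9.6823.
Q_H = COP_HP · W = 9.6823 × 198 = 1920 kJ.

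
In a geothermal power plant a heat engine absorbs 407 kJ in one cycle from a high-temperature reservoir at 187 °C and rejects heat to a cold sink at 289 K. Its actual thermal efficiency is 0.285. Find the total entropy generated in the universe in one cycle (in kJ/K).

ΔS_univ ≈ 0.122 kJ/K

T_H = 187 °C → 187 + 273.15 = 460.15 K.
W = η·Q_H = 0.285 × 407 = 116.0 kJ, so Q_C = Q_H − W = 291.0 kJ.
Entropy balance on the reservoirs: −Q_H/T_H = -0.8845 kJ/K, +Q_C/T_C = 1.007 kJ/K.
ΔS_univ = −Q_H/T_H + Q_C/T_C = 0.122 kJ/K (> 0, since η = 0.285 < η_Carnot = 0.372).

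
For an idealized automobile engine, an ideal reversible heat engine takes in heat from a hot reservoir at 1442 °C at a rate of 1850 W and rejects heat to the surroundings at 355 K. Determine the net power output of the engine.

Ẇ ≈ 1470 W

T_H = 1442 °C → 1442 + 273.15 = 1715.15 K.
The Carnot efficiency is η = 1 − T_C/T_H = 1 − 355.00/1715.15 = 0.7930.
W = η·Q_H = 0.7930 × 1850 = 1470 W.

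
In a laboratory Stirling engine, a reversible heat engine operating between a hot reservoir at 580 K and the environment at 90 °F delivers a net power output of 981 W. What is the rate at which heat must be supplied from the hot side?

Q̇_H ≈ 2072 W

T_C = 90 °F → (90 − 32) × 5/9 = 32.22 °C = 305.37 K.
Since the cycle is reversible, η = 1 − T_C/T_H = 1 − 305.37/580.00 = 0.4735.
Q_H = W/η = 981/0.4735 = 2072 W.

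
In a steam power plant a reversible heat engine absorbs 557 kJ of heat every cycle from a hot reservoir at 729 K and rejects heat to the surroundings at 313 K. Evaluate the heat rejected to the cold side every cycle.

η_rev = 1 − T_C/T_H = 1 − 313.00/729.00 = 0.5706.
For a reversible cycle Q_C/Q_H = T_C/T_H, so Q_C = 557 × 313.00/729.00 = 239.2 kJ.

Q_C ≈ 239.2 kJ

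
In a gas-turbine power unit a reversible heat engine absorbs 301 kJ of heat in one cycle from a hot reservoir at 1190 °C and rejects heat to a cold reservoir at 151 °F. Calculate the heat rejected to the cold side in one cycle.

T_H = 1190 °C → 1190 + 273.15 = 1463.15 K.
T_C = 151 °F → (151 − 32) × 5/9 = 66.11 °C = 339.26 K.
The Carnot efficiency is η = 1 − T_C/T_H = 1 − 339.26/1463.15 = 0.7681.
For a reversible cycle Q_C/Q_H = T_C/T_H, so Q_C = 301 × 339.26/1463.15 = 69.79 kJ.

Q_C ≈ 69.79 kJ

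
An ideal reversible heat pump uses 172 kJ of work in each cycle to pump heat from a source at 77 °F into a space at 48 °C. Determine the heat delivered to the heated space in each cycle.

T_H = 48 °C → 48 + 273.15 = 321.15 K.
T_C = 77 °F → (77 − 32) × 5/9 = 25.00 °C = 298.15 K.
For a reversible heat pump, COP_HP = T_H/(T_H − T_C) = 321.15/23.00 = 13.9630.
Q_H = COP_HP · W = 13.9630 × 172 = 2400 kJ.

Q_H ≈ 2400 kJ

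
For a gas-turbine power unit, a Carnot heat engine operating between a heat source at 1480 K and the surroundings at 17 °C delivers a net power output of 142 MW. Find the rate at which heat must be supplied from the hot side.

Q̇_H ≈ 177 MW

T_C = 17 °C → 17 + 273.15 = 290.15 K.
The Carnot efficiency is η = 1 − T_C/T_H = 1 − 290.15/1480.00 = 0.8040.
Q_H = W/η = 142/0.8040 = 177 MW.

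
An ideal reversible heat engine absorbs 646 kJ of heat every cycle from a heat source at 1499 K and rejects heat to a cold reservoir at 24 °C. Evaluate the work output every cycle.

W ≈ 518 kJ

T_C = 24 °C → 24 + 273.15 = 297.15 K.
Since the cycle is reversible, η = 1 − T_C/T_H = 1 − 297.15/1499.00 = 0.8018.
W = η·Q_H = 0.8018 × 646 = 518 kJ.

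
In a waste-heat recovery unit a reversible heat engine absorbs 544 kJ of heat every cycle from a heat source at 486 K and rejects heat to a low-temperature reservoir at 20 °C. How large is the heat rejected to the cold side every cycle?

Q_C ≈ 328.1 kJ

T_C = 20 °C → 20 + 273.15 = 293.15 K.
For a reversible engine, η = 1 − T_C/T_H = 1 − 293.15/486.00 = 0.3968.
For a reversible cycle Q_C/Q_H = T_C/T_H, so Q_C = 544 × 293.15/486.00 = 328.1 kJ.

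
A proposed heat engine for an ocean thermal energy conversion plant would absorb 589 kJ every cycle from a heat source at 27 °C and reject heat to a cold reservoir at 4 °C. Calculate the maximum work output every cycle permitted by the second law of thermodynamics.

W_max ≈ 45.1 kJ

T_H = 27 °C → 27 + 273.15 = 300.15 K.
T_C = 4 °C → 4 + 273.15 = 277.15 K.
No engine can exceed the Carnot limit: η_max = 1 − T_C/T_H = 1 − 277.15/300.15 = 0.0766.
W_max = η_max · Q_H = 0.0766 × 589 = 45.1 kJ.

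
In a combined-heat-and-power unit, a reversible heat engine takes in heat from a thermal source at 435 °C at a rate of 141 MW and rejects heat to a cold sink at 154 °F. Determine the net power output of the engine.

T_H = 435 °C → 435 + 273.15 = 708.15 K.
T_C = 154 °F → (154 − 32) × 5/9 = 67.78 °C = 340.93 K.
For a reversible engine, η = 1 − T_C/T_H = 1 − 340.93/708.15 = 0.5186.
W = η·Q_H = 0.5186 × 141 = 73.12 MW.

Ẇ ≈ 73.12 MW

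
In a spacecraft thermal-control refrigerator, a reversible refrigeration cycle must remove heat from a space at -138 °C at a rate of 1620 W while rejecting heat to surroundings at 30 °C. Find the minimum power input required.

Ẇ_in ≈ 2010 W

T_H = 30 °C → 30 + 273.15 = 303.15 K.
T_C = -138 °C → -138 + 273.15 = 135.15 K.
The reversible coefficient of performance is COP_R = T_C/(T_H − T_C) = 135.15/168.00 = 0.8045.
W = Q_C/COP_R = 1620/0.8045 = 2010 W.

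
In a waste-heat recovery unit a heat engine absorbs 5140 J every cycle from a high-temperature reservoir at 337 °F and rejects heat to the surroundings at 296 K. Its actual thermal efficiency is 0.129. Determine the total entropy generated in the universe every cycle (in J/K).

ΔS_univ ≈ 3.511 J/K

T_H = 337 °F → (337 − 32) × 5/9 = 169.44 °C = 442.59 K.
W = η·Q_H = 0.129 × 5140 = 663.1 J, so Q_C = Q_H − W = 4477 J.
Reservoir entropy changes: ΔS_H = −Q_H/T_H = −5140/442.59 = -11.61 J/K and ΔS_C = +Q_C/T_C = 4477/296.00 = 15.12 J/K.
ΔS_univ = −Q_H/T_H + Q_C/T_C = 3.511 J/K (> 0, since η = 0.129 < η_Carnot = 0.331).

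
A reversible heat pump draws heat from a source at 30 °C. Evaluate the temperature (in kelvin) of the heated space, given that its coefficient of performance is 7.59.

T_H ≈ 349 K

T_C = 30 °C → 30 + 273.15 = 303.15 K.
COP_HP = T_H/(T_H − T_C) ⇒ T_H = T_C·COP_HP/(COP_HP − 1) = 303.15 × 7.59/(7.59 − 1) = 349 K.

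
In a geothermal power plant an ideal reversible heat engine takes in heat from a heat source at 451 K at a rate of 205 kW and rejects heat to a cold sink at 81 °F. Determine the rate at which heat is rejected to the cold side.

Q̇_C ≈ 137 kW

T_C = 81 °F → (81 − 32) × 5/9 = 27.22 °C = 300.37 K.
Since the cycle is reversible, η = 1 − T_C/T_H = 1 − 300.37/451.00 = 0.3340.
For a reversible cycle Q_C/Q_H = T_C/T_H, so Q_C = 205 × 300.37/451.00 = 137 kW.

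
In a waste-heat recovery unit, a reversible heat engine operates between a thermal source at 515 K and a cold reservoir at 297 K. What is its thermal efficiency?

η ≈ 0.423

η_rev = 1 − T_C/T_H = 1 − 297.00/515.00 = 0.423.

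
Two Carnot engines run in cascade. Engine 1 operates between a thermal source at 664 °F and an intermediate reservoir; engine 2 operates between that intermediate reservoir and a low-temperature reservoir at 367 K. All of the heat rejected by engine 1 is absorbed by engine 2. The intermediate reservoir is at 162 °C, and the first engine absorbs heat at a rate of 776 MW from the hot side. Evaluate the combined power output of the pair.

Ẇ_total ≈ 319.8 MW

T_H = 664 °F → (664 − 32) × 5/9 = 351.11 °C = 624.26 K.
Two reversible stages in series are equivalent to a single Carnot engine between T_H and T_C, so η_total = 1 − T_C/T_H = 1 − 367.00/624.26 = 0.4121.
W_total = η_total · Q_H = 0.4121 × 776 = 319.8 MW.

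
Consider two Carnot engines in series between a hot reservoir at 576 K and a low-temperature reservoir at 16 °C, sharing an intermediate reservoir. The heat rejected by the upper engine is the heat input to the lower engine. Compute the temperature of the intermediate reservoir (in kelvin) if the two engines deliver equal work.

T_C = 16 °C → 16 + 273.15 = 289.15 K.
For reversible stages Q_m = Q_H·(T_m/T_H). Setting W₁ = Q_H(1 − T_m/T_H) equal to W₂ = Q_m(1 − T_C/T_m) = Q_H·(T_m − T_C)/T_H gives T_H − T_m = T_m − T_C, so T_m = (T_H + T_C)/2 = (576.00 + 289.15)/2 = 433 K.

T_m ≈ 433 K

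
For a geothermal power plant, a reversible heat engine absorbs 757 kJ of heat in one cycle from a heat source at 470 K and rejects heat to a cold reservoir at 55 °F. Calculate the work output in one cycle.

W ≈ 296 kJ

T_C = 55 °F → (55 − 32) × 5/9 = 12.78 °C = 285.93 K.
η_rev = 1 − T_C/T_H = 1 − 285.93/470.00 = 0.3916.
W = η·Q_H = 0.3916 × 757 = 296 kJ.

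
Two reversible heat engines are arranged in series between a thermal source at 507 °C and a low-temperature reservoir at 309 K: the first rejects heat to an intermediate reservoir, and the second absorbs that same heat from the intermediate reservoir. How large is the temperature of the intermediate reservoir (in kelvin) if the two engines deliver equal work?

T_m ≈ 545 K

T_H = 507 °C → 507 + 273.15 = 780.15 K.
For reversible stages Q_m = Q_H·(T_m/T_H). Setting W₁ = Q_H(1 − T_m/T_H) equal to W₂ = Q_m(1 − T_C/T_m) = Q_H·(T_m − T_C)/T_H gives T_H − T_m = T_m − T_C, so T_m = (T_H + T_C)/2 = (780.15 + 309.00)/2 = 545 K.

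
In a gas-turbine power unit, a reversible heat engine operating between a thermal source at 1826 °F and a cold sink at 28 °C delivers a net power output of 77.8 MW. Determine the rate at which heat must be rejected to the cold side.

T_H = 1826 °F → (1826 − 32) × 5/9 = 996.67 °C = 1269.82 K.
T_C = 28 °C → 28 + 273.15 = 301.15 K.
The Carnot efficiency is η = 1 − T_C/T_H = 1 − 301.15/1269.82 = 0.7628.
Since Q_C/Q_H = T_C/T_H and Q_H = W/η, Q_C = W·T_C/(T_H − T_C) = 77.8 × 301.15/968.67 = 24.2 MW.

Q̇_C ≈ 24.2 MW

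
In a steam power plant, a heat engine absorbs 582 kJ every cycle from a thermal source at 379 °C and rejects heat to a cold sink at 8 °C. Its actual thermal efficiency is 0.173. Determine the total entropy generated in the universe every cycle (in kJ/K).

T_H = 379 °C → 379 + 273.15 = 652.15 K.
T_C = 8 °C → 8 + 273.15 = 281.15 K.
W = η·Q_H = 0.173 × 582 = 100.7 kJ, so Q_C = Q_H − W = 481.3 kJ.
The hot reservoir loses entropy Q_H/T_H = 582/652.15 = 0.8924 kJ/K; the cold reservoir gains Q_C/T_C = 481.3/281.15 = 1.712 kJ/K.
ΔS_univ = −Q_H/T_H + Q_C/T_C = 0.820 kJ/K (> 0, since η = 0.173 < η_Carnot = 0.569).

ΔS_univ ≈ 0.820 kJ/K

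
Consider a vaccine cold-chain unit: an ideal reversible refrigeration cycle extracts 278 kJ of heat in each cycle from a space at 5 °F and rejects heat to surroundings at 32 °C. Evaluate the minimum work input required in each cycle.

W_in ≈ 50.61 kJ

T_H = 32 °C → 32 + 273.15 = 305.15 K.
T_C = 5 °F → (5 − 32) × 5/9 = -15.00 °C = 258.15 K.
COP_R = T_C/(T_H − T_C) = 258.15/47.00 = 5.4926.
W = Q_C/COP_R = 278/5.4926 = 50.61 kJ.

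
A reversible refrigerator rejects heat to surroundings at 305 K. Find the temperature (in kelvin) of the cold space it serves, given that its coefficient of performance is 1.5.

T_C ≈ 183 K

COP_R = T_C/(T_H − T_C) ⇒ T_C = T_H·COP_R/(1 + COP_R) = 305.00 × 1.5/(1 + 1.5) = 183 K.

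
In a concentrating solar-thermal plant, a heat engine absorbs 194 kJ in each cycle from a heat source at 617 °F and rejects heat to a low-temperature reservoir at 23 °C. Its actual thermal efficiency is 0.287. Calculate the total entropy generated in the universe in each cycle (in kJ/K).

T_H = 617 °F → (617 − 32) × 5/9 = 325.00 °C = 598.15 K.
T_C = 23 °C → 23 + 273.15 = 296.15 K.
W = η·Q_H = 0.287 × 194 = 55.68 kJ, so Q_C = Q_H − W = 138.3 kJ.
Entropy balance on the reservoirs: −Q_H/T_H = -0.3243 kJ/K, +Q_C/T_C = 0.4671 kJ/K.
ΔS_univ = −Q_H/T_H + Q_C/T_C = 0.143 kJ/K (> 0, since η = 0.287 < η_Carnot = 0.505).

ΔS_univ ≈ 0.143 kJ/K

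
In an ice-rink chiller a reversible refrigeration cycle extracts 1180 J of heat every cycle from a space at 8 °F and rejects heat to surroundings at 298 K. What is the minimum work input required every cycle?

T_C = 8 °F → (8 − 32) × 5/9 = -13.33 °C = 259.82 K.
For a reversible refrigerator, COP_R = T_C/(T_H − T_C) = 259.82/38.18 = 6.8045.
W = Q_C/COP_R = 1180/6.8045 = 173 J.

W_in ≈ 173 J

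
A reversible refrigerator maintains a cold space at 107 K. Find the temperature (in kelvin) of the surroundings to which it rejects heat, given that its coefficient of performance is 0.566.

COP_R = T_C/(T_H − T_C) ⇒ T_H = T_C·(1 + 1/COP_R) = 107.00 × (1 + 1/0.566) = 296.0 K.

T_H ≈ 296.0 K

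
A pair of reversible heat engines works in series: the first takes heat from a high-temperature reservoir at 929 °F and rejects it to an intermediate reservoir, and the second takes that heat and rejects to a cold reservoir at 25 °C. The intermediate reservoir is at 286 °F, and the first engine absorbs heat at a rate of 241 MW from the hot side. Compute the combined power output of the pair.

Ẇ_total ≈ 147.9 MW

T_H = 929 °F → (929 − 32) × 5/9 = 498.33 °C = 771.48 K.
T_C = 25 °C → 25 + 273.15 = 298.15 K.
Two reversible stages in series are equivalent to a single Carnot engine between T_H and T_C, so η_total = 1 − T_C/T_H = 1 − 298.15/771.48 = 0.6135.
W_total = η_total · Q_H = 0.6135 × 241 = 147.9 MW.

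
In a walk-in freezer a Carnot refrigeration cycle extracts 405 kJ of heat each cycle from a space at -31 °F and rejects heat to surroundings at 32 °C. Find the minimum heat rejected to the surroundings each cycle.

T_H = 32 °C → 32 + 273.15 = 305.15 K.
T_C = -31 °F → (-31 − 32) × 5/9 = -35.00 °C = 238.15 K.
For a reversible cycle Q_H/Q_C = T_H/T_C, so Q_H = Q_C·T_H/T_C = 405 × 305.15/238.15 = 519 kJ.

Q_H ≈ 519 kJ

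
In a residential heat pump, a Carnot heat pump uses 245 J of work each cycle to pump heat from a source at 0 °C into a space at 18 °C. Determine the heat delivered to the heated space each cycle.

T_H = 18 °C → 18 + 273.15 = 291.15 K.
T_C = 0 °C → 0 + 273.15 = 273.15 K.
The Carnot heat-pump COP is COP_HP = T_H/(T_H − T_C) = 291.15/18.00 = 16.1750.
Q_H = COP_HP · W = 16.1750 × 245 = 3960 J.

Q_H ≈ 3960 J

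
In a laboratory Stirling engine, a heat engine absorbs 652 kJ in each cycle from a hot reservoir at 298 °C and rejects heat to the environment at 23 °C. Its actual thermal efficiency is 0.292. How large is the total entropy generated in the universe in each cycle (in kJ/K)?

ΔS_univ ≈ 0.4172 kJ/K

T_H = 298 °C → 298 + 273.15 = 571.15 K.
T_C = 23 °C → 23 + 273.15 = 296.15 K.
W = η·Q_H = 0.292 × 652 = 190.4 kJ, so Q_C = Q_H − W = 461.6 kJ.
Reservoir entropy changes: ΔS_H = −Q_H/T_H = −652/571.15 = -1.142 kJ/K and ΔS_C = +Q_C/T_C = 461.6/296.15 = 1.559 kJ/K.
ΔS_univ = −Q_H/T_H + Q_C/T_C = 0.4172 kJ/K (> 0, since η = 0.292 < η_Carnot = 0.481).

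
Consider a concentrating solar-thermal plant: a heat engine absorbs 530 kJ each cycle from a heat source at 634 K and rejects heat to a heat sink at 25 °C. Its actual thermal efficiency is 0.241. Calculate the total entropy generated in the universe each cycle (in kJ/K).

ΔS_univ ≈ 0.513 kJ/K

T_C = 25 °C → 25 + 273.15 = 298.15 K.
W = η·Q_H = 0.241 × 530 = 127.7 kJ, so Q_C = Q_H − W = 402.3 kJ.
Reservoir entropy changes: ΔS_H = −Q_H/T_H = −530/634.00 = -0.8360 kJ/K and ΔS_C = +Q_C/T_C = 402.3/298.15 = 1.349 kJ/K.
ΔS_univ = −Q_H/T_H + Q_C/T_C = 0.513 kJ/K (> 0, since η = 0.241 < η_Carnot = 0.530).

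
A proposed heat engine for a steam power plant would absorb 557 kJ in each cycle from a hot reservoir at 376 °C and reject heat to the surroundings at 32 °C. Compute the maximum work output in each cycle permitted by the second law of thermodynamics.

W_max ≈ 295 kJ

T_H = 376 °C → 376 + 273.15 = 649.15 K.
T_C = 32 °C → 32 + 273.15 = 305.15 K.
The upper bound on efficiency is η_max = 1 − T_C/T_H = 1 − 305.15/649.15 = 0.5299.
W_max = η_max · Q_H = 0.5299 × 557 = 295 kJ.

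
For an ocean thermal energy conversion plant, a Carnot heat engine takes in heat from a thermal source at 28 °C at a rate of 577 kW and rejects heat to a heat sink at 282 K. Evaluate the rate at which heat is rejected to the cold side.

T_H = 28 °C → 28 + 273.15 = 301.15 K.
Carnot efficiency: η = 1 − T_C/T_H = 1 − 282.00/301.15 = 0.0636.
For a reversible cycle Q_C/Q_H = T_C/T_H, so Q_C = 577 × 282.00/301.15 = 540 kW.

Q̇_C ≈ 540 kW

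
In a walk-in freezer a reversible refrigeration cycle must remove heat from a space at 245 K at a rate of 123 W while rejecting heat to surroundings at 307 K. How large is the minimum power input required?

Carnot COP: COP_R = T_C/(T_H − T_C) = 245.00/62.00 = 3.9516.
W = Q_C/COP_R = 123/3.9516 = 31.1 W.

Ẇ_in ≈ 31.1 W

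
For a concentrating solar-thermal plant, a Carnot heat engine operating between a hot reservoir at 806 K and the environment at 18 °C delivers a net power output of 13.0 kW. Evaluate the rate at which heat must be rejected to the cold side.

T_C = 18 °C → 18 + 273.15 = 291.15 K.
For a reversible engine, η = 1 − T_C/T_H = 1 − 291.15/806.00 = 0.6388.
Since Q_C/Q_H = T_C/T_H and Q_H = W/η, Q_C = W·T_C/(T_H − T_C) = 13.0 × 291.15/514.85 = 7.35 kW.

Q̇_C ≈ 7.35 kW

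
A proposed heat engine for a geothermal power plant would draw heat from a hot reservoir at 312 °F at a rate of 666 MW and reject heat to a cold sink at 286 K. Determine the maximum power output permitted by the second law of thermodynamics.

T_H = 312 °F → (312 − 32) × 5/9 = 155.56 °C = 428.71 K.
No engine can exceed the Carnot limit: η_max = 1 − T_C/T_H = 1 − 286.00/428.71 = 0.3329.
W_max = η_max · Q_H = 0.3329 × 666 = 221.7 MW.

Ẇ_max ≈ 221.7 MW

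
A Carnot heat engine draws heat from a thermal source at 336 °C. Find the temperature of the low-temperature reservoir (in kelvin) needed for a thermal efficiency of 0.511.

T_C ≈ 297.9 K

T_H = 336 °C → 336 + 273.15 = 609.15 K.
From η = 1 − T_C/T_H, T_C = T_H·(1 − η) = 609.15 × (1 − 0.511) = 297.9 K.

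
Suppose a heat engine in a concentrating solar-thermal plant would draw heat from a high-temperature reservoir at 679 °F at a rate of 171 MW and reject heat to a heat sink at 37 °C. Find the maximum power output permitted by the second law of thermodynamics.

Ẇ_max ≈ 87.2 MW

T_H = 679 °F → (679 − 32) × 5/9 = 359.44 °C = 632.59 K.
T_C = 37 °C → 37 + 273.15 = 310.15 K.
No engine can exceed the Carnot limit: η_max = 1 − T_C/T_H = 1 − 310.15/632.59 = 0.5097.
W_max = η_max · Q_H = 0.5097 × 171 = 87.2 MW.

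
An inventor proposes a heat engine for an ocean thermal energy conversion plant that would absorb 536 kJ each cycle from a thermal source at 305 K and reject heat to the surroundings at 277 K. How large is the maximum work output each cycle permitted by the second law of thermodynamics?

W_max ≈ 49.2 kJ

By the Carnot theorem, η_max = 1 − T_C/T_H = 1 − 277.00/305.00 = 0.0918.
W_max = η_max · Q_H = 0.0918 × 536 = 49.2 kJ.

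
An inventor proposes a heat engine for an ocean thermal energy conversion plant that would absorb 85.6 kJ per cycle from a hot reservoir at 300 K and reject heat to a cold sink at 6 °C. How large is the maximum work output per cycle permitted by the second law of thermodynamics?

W_max ≈ 5.95 kJ

T_C = 6 °C → 6 + 273.15 = 279.15 K.
The upper bound on efficiency is η_max = 1 − T_C/T_H = 1 − 279.15/300.00 = 0.0695.
W_max = η_max · Q_H = 0.0695 × 85.6 = 5.95 kJ.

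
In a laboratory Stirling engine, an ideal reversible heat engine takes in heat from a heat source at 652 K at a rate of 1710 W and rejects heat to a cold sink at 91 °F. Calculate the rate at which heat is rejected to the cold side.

T_C = 91 °F → (91 − 32) × 5/9 = 32.78 °C = 305.93 K.
η_rev = 1 − T_C/T_H = 1 − 305.93/652.00 = 0.5308.
For a reversible cycle Q_C/Q_H = T_C/T_H, so Q_C = 1710 × 305.93/652.00 = 802.4 W.

Q̇_C ≈ 802.4 W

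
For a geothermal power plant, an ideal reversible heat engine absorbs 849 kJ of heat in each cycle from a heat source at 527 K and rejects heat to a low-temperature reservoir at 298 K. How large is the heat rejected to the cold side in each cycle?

η_rev = 1 − T_C/T_H = 1 − 298.00/527.00 = 0.4345.
For a reversible cycle Q_C/Q_H = T_C/T_H, so Q_C = 849 × 298.00/527.00 = 480 kJ.

Q_C ≈ 480 kJ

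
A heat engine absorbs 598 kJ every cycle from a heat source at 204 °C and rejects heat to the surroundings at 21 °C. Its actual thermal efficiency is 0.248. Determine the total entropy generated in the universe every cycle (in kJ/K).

T_H = 204 °C → 204 + 273.15 = 477.15 K.
T_C = 21 °C → 21 + 273.15 = 294.15 K.
W = η·Q_H = 0.248 × 598 = 148.3 kJ, so Q_C = Q_H − W = 449.7 kJ.
The hot reservoir loses entropy Q_H/T_H = 598/477.15 = 1.253 kJ/K; the cold reservoir gains Q_C/T_C = 449.7/294.15 = 1.529 kJ/K.
ΔS_univ = −Q_H/T_H + Q_C/T_C = 0.276 kJ/K (> 0, since η = 0.248 < η_Carnot = 0.384).

ΔS_univ ≈ 0.276 kJ/K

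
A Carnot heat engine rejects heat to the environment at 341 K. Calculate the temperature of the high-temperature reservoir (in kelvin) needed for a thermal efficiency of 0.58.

From η = 1 − T_C/T_H, solving for T_H gives T_H = T_C/(1 − η) = 341.00/(1 − 0.58) = 812 K.

T_H ≈ 812 K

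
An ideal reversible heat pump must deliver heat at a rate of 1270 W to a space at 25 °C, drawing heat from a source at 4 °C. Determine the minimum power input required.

Ẇ_in ≈ 89.5 W

T_H = 25 °C → 25 + 273.15 = 298.15 K.
T_C = 4 °C → 4 + 273.15 = 277.15 K.
The Carnot heat-pump COP is COP_HP = T_H/(T_H − T_C) = 298.15/21.00 = 14.1976.
W = Q_H/COP_HP = 1270/14.1976 = 89.5 W.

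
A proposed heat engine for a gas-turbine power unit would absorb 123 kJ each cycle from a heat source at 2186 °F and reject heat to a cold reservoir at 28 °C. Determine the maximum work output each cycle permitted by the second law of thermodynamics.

W_max ≈ 97.8 kJ

T_H = 2186 °F → (2186 − 32) × 5/9 = 1196.67 °C = 1469.82 K.
T_C = 28 °C → 28 + 273.15 = 301.15 K.
By the Carnot theorem, η_max = 1 − T_C/T_H = 1 − 301.15/1469.82 = 0.7951.
W_max = η_max · Q_H = 0.7951 × 123 = 97.8 kJ.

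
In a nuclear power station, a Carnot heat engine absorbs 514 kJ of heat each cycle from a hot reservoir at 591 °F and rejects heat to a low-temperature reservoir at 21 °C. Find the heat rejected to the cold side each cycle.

T_H = 591 °F → (591 − 32) × 5/9 = 310.56 °C = 583.71 K.
T_C = 21 °C → 21 + 273.15 = 294.15 K.
For a reversible engine, η = 1 − T_C/T_H = 1 − 294.15/583.71 = 0.4961.
For a reversible cycle Q_C/Q_H = T_C/T_H, so Q_C = 514 × 294.15/583.71 = 259 kJ.

Q_C ≈ 259 kJ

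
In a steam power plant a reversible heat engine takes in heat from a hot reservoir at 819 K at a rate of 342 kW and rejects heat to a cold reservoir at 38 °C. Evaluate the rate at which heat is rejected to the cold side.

T_C = 38 °C → 38 + 273.15 = 311.15 K.
The Carnot efficiency is η = 1 − T_C/T_H = 1 − 311.15/819.00 = 0.6201.
For a reversible cycle Q_C/Q_H = T_C/T_H, so Q_C = 342 × 311.15/819.00 = 129.9 kW.

Q̇_C ≈ 129.9 kW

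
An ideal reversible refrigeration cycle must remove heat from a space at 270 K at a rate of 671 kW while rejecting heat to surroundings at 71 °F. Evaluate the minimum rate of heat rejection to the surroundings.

Q̇_H ≈ 733 kW

T_H = 71 °F → (71 − 32) × 5/9 = 21.67 °C = 294.82 K.
For a reversible cycle Q_H/Q_C = T_H/T_C, so Q_H = Q_C·T_H/T_C = 671 × 294.82/270.00 = 733 kW.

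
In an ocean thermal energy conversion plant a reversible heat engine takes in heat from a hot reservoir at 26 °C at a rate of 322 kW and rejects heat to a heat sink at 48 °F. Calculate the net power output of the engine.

T_H = 26 °C → 26 + 273.15 = 299.15 K.
T_C = 48 °F → (48 − 32) × 5/9 = 8.89 °C = 282.04 K.
Carnot efficiency: η = 1 − T_C/T_H = 1 − 282.04/299.15 = 0.0572.
W = η·Q_H = 0.0572 × 322 = 18.4 kW.

Ẇ ≈ 18.4 kW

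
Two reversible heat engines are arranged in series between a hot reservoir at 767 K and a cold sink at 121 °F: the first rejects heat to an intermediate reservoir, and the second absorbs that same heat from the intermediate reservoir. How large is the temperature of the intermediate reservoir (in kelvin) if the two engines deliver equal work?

T_m ≈ 545 K

T_C = 121 °F → (121 − 32) × 5/9 = 49.44 °C = 322.59 K.
For reversible stages Q_m = Q_H·(T_m/T_H). Setting W₁ = Q_H(1 − T_m/T_H) equal to W₂ = Q_m(1 − T_C/T_m) = Q_H·(T_m − T_C)/T_H gives T_H − T_m = T_m − T_C, so T_m = (T_H + T_C)/2 = (767.00 + 322.59)/2 = 545 K.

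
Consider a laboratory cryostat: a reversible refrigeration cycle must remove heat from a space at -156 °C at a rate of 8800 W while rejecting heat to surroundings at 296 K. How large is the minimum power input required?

Ẇ_in ≈ 13400 W

T_C = -156 °C → -156 + 273.15 = 117.15 K.
COP_R = T_C/(T_H − T_C) = 117.15/178.85 = 0.6550.
W = Q_C/COP_R = 8800/0.6550 = 13400 W.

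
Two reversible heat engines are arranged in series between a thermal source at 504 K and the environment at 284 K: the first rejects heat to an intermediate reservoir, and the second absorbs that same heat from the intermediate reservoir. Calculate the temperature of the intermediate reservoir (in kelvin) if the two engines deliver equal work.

For reversible stages Q_m = Q_H·(T_m/T_H). Setting W₁ = Q_H(1 − T_m/T_H) equal to W₂ = Q_m(1 − T_C/T_m) = Q_H·(T_m − T_C)/T_H gives T_H − T_m = T_m − T_C, so T_m = (T_H + T_C)/2 = (504.00 + 284.00)/2 = 394 K.

T_m ≈ 394 K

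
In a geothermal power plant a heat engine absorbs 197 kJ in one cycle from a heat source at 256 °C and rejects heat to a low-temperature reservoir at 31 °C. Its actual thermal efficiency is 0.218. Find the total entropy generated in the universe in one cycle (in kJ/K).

ΔS_univ ≈ 0.1342 kJ/K

T_H = 256 °C → 256 + 273.15 = 529.15 K.
T_C = 31 °C → 31 + 273.15 = 304.15 K.
W = η·Q_H = 0.218 × 197 = 42.95 kJ, so Q_C = Q_H − W = 154.1 kJ.
The hot reservoir loses entropy Q_H/T_H = 197/529.15 = 0.3723 kJ/K; the cold reservoir gains Q_C/T_C = 154.1/304.15 = 0.5065 kJ/K.
ΔS_univ = −Q_H/T_H + Q_C/T_C = 0.1342 kJ/K (> 0, since η = 0.218 < η_Carnot = 0.425).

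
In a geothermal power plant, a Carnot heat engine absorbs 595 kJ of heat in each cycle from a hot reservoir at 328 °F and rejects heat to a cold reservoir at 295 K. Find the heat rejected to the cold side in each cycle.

Q_C ≈ 401 kJ

T_H = 328 °F → (328 − 32) × 5/9 = 164.44 °C = 437.59 K.
η_rev = 1 − T_C/T_H = 1 − 295.00/437.59 = 0.3259.
For a reversible cycle Q_C/Q_H = T_C/T_H, so Q_C = 595 × 295.00/437.59 = 401 kJ.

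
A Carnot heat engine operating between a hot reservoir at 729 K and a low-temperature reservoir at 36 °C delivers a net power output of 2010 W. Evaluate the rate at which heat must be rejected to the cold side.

Q̇_C ≈ 1480 W

T_C = 36 °C → 36 + 273.15 = 309.15 K.
The Carnot efficiency is η = 1 − T_C/T_H = 1 − 309.15/729.00 = 0.5759.
Since Q_C/Q_H = T_C/T_H and Q_H = W/η, Q_C = W·T_C/(T_H − T_C) = 2010 × 309.15/419.85 = 1480 W.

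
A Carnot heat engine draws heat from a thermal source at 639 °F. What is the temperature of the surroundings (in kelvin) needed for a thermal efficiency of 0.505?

T_H = 639 °F → (639 − 32) × 5/9 = 337.22 °C = 610.37 K.
From η = 1 − T_C/T_H, T_C = T_H·(1 − η) = 610.37 × (1 − 0.505) = 302 K.

T_C ≈ 302 K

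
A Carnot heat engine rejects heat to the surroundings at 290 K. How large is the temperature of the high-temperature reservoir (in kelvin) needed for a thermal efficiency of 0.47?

From η = 1 − T_C/T_H, solving for T_H gives T_H = T_C/(1 − η) = 290.00/(1 − 0.47) = 547.2 K.

T_H ≈ 547.2 K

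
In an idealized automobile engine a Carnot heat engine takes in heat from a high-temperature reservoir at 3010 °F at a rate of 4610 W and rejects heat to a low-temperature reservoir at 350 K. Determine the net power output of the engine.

Ẇ ≈ 3773 W

T_H = 3010 °F → (3010 − 32) × 5/9 = 1654.44 °C = 1927.59 K.
For a reversible engine, η = 1 − T_C/T_H = 1 − 350.00/1927.59 = 0.8184.
W = η·Q_H = 0.8184 × 4610 = 3773 W.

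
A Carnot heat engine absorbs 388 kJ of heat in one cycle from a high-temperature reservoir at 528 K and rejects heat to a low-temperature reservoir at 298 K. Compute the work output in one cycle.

W ≈ 169.0 kJ

Carnot efficiency: η = 1 − T_C/T_H = 1 − 298.00/528.00 = 0.4356.
W = η·Q_H = 0.4356 × 388 = 169.0 kJ.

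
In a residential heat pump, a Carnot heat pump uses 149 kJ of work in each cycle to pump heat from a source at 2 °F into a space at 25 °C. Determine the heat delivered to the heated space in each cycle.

T_H = 25 °C → 25 + 273.15 = 298.15 K.
T_C = 2 °F → (2 − 32) × 5/9 = -16.67 °C = 256.48 K.
COP_HP = T_H/(T_H − T_C) = 298.15/41.67 = 7.1556.
Q_H = COP_HP · W = 7.1556 × 149 = 1066 kJ.

Q_H ≈ 1066 kJ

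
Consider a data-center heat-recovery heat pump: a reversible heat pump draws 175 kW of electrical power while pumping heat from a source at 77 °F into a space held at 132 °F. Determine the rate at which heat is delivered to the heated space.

Q̇_H ≈ 1880 kW

T_H = 132 °F → (132 − 32) × 5/9 = 55.56 °C = 328.71 K.
T_C = 77 °F → (77 − 32) × 5/9 = 25.00 °C = 298.15 K.
COP_HP = T_H/(T_H − T_C) = 328.71/30.56 = 10.7576.
Q_H = COP_HP · W = 10.7576 × 175 = 1880 kW.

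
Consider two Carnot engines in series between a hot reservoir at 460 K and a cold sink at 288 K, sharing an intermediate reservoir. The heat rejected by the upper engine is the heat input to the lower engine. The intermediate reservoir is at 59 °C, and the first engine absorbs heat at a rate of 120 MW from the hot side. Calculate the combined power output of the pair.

Ẇ_total ≈ 44.9 MW

Two reversible stages in series are equivalent to a single Carnot engine between T_H and T_C, so η_total = 1 − T_C/T_H = 1 − 288.00/460.00 = 0.3739.
W_total = η_total · Q_H = 0.3739 × 120 = 44.9 MW.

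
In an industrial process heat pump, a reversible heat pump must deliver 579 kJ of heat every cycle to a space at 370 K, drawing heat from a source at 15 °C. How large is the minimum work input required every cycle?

W_in ≈ 128 kJ

T_C = 15 °C → 15 + 273.15 = 288.15 K.
COP_HP = T_H/(T_H − T_C) = 370.00/81.85 = 4.5205.
W = Q_H/COP_HP = 579/4.5205 = 128 kJ.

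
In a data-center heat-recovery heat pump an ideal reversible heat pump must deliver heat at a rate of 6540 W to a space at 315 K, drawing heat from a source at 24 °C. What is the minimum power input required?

Ẇ_in ≈ 371 W

T_C = 24 °C → 24 + 273.15 = 297.15 K.
COP_HP = T_H/(T_H − T_C) = 315.00/17.85 = 17.6471.
W = Q_H/COP_HP = 6540/17.6471 = 371 W.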